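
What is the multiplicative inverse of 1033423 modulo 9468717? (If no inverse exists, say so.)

1822408

Run Euclid on (9468717, 1033423):
9468717 = 9·1033423 + 167910
1033423 = 6·167910 + 25963
167910 = 6·25963 + 12132
25963 = 2·12132 + 1699
12132 = 7·1699 + 239
1699 = 7·239 + 26
239 = 9·26 + 5
26 = 5·5 + 1
5 = 5·1 + 0
The gcd is 1. Working backward:
1 = 26 − 5·5
1 = −5·239 + 46·26
1 = 46·1699 − 327·239
1 = −327·12132 + 2335·1699
1 = 2335·25963 − 4997·12132
1 = −4997·167910 + 32317·25963
1 = 32317·1033423 − 198899·167910
1 = −198899·9468717 + 1822408·1033423
So 1033423·1822408 ≡ 1 (mod 9468717).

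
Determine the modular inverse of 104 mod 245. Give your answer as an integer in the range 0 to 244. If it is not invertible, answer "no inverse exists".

139

Run Euclid on (245, 104):
245 = 2*104 + 37
104 = 2*37 + 30
37 = 1*30 + 7
30 = 4*7 + 2
7 = 3*2 + 1
2 = 2*1 + 0
The gcd is 1. Working backward:
1 = 7 − 3·2
1 = −3·30 + 13·7
1 = 13·37 − 16·30
1 = −16·104 + 45·37
1 = 45·245 − 106·104
Thus 104·(-106) ≡ 1 (mod 245); reducing, -106 mod 245 = 139.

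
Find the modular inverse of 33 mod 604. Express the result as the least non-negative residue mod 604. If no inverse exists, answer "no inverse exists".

421

Apply the Euclidean algorithm to 604 and 33:
604 = 18·33 + 10
33 = 3·10 + 3
10 = 3·3 + 1
3 = 3·1 + 0
Since gcd(33, 604) = 1, back-substitute to write 1 as a combination:
1 = 10 − 3·3
1 = −3·33 + 10·10
1 = 10·604 − 183·33
Thus 33·(-183) ≡ 1 (mod 604); reducing, -183 mod 604 = 421.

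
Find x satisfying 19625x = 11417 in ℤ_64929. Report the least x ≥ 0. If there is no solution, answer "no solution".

7534

First find gcd(19625, 64929):
64929 = 3×19625 + 6054
19625 = 3×6054 + 1463
6054 = 4×1463 + 202
1463 = 7×202 + 49
202 = 4×49 + 6
49 = 8×6 + 1
6 = 6×1 + 0
gcd = 1, so a unique solution mod 64929 exists.
Back-substitute for the Bézout coefficients:
1 = 49 − 8·6
1 = −8·202 + 33·49
1 = 33·1463 − 239·202
1 = −239·6054 + 989·1463
1 = 989·19625 − 3206·6054
1 = −3206·64929 + 10607·19625
So 19625·(10607) ≡ 1 (mod 64929), giving 19625⁻¹ ≡ 10607.
x ≡ 19625⁻¹·11417 ≡ 10607·11417 ≡ 7534 (mod 64929).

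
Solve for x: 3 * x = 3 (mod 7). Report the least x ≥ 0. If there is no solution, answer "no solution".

First find gcd(3, 7):
7 = 2×3 + 1
3 = 3×1 + 0
gcd = 1, so a unique solution mod 7 exists.
Back-substitute for the Bézout coefficients:
1 = 7 − 2·3
So 3·(-2) ≡ 1 (mod 7), giving 3⁻¹ ≡ 5.
x ≡ 3⁻¹·3 ≡ 5·3 ≡ 1 (mod 7).

1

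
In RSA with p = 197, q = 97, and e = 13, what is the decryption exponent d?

7237

φ(n) = (p−1)(q−1) = 196·96 = 18816.
Need d with 13·d ≡ 1 (mod 18816). Apply the extended Euclidean algorithm:
18816 = 1447*13 + 5
13 = 2*5 + 3
5 = 1*3 + 2
3 = 1*2 + 1
2 = 2*1 + 0
Back-substitute:
1 = 3 − 2
1 = −5 + 2·3
1 = 2·13 − 5·5
1 = −5·18816 + 7237·13
So 13·7237 ≡ 1 (mod 18816), hence d = 7237.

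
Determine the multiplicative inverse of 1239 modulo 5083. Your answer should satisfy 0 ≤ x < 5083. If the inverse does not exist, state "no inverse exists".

3442

Run Euclid on (5083, 1239):
5083 = 4·1239 + 127
1239 = 9·127 + 96
127 = 1·96 + 31
96 = 3·31 + 3
31 = 10·3 + 1
3 = 3·1 + 0
The gcd is 1. Working backward:
1 = 31 − 10·3
1 = −10·96 + 31·31
1 = 31·127 − 41·96
1 = −41·1239 + 400·127
1 = 400·5083 − 1641·1239
Hence 1239⁻¹ ≡ -1641 ≡ 3442 (mod 5083).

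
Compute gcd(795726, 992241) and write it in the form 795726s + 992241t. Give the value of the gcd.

Apply Euclid's algorithm to 992241 and 795726:
992241 = 1*795726 + 196515
795726 = 4*196515 + 9666
196515 = 20*9666 + 3195
9666 = 3*3195 + 81
3195 = 39*81 + 36
81 = 2*36 + 9
36 = 4*9 + 0
gcd(795726, 992241) = 9.
Working backward:
9 = 81 − 2·36
9 = −2·3195 + 79·81
9 = 79·9666 − 239·3195
9 = −239·196515 + 4859·9666
9 = 4859·795726 − 19675·196515
9 = −19675·992241 + 24534·795726
So 9 = (-19675)·992241 + (24534)·795726.

9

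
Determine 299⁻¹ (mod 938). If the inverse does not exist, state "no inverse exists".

549

Extended Euclidean algorithm:
938 = 3·299 + 41
299 = 7·41 + 12
41 = 3·12 + 5
12 = 2·5 + 2
5 = 2·2 + 1
2 = 2·1 + 0
gcd = 1, so the inverse exists. Back-substitute:
1 = 5 − 2·2
1 = −2·12 + 5·5
1 = 5·41 − 17·12
1 = −17·299 + 124·41
1 = 124·938 − 389·299
Thus 299·(-389) ≡ 1 (mod 938); reducing, -389 mod 938 = 549.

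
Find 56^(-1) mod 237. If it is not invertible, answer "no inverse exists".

182

Extended Euclidean algorithm:
237 = 4·56 + 13
56 = 4·13 + 4
13 = 3·4 + 1
4 = 4·1 + 0
Since gcd(56, 237) = 1, back-substitute to write 1 as a combination:
1 = 13 − 3·4
1 = −3·56 + 13·13
1 = 13·237 − 55·56
Hence 56⁻¹ ≡ -55 ≡ 182 (mod 237).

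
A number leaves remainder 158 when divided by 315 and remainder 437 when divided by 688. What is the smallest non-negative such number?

142853

Write x = 158 + 315·k. Then 315·k ≡ 437 − 158 ≡ 279 (mod 688).
Need 315⁻¹ mod 688. Extended Euclid on (688, 315):
688 = 2×315 + 58
315 = 5×58 + 25
58 = 2×25 + 8
25 = 3×8 + 1
8 = 8×1 + 0
Back-substitute:
1 = 25 − 3·8
1 = −3·58 + 7·25
1 = 7·315 − 38·58
1 = −38·688 + 83·315
315⁻¹ ≡ 83 (mod 688), so k ≡ 83·279 ≡ 453 (mod 688).
x = 158 + 315·453 = 142853.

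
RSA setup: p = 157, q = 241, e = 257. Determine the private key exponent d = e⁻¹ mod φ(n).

30593

φ(n) = (p−1)(q−1) = 156·240 = 37440.
Need d with 257·d ≡ 1 (mod 37440). Apply the extended Euclidean algorithm:
37440 = 145·257 + 175
257 = 1·175 + 82
175 = 2·82 + 11
82 = 7·11 + 5
11 = 2·5 + 1
5 = 5·1 + 0
Back-substitute:
1 = 11 − 2·5
1 = −2·82 + 15·11
1 = 15·175 − 32·82
1 = −32·257 + 47·175
1 = 47·37440 − 6847·257
So 257·(-6847) ≡ 1 (mod 37440), hence d ≡ -6847 ≡ 30593 (mod 37440).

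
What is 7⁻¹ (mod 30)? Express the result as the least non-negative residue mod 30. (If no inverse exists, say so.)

Apply the Euclidean algorithm to 30 and 7:
30 = 4×7 + 2
7 = 3×2 + 1
2 = 2×1 + 0
gcd = 1, so the inverse exists. Back-substitute:
1 = 7 − 3·2
1 = −3·30 + 13·7
So 7·13 ≡ 1 (mod 30).

13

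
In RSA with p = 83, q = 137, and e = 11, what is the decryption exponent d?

6083

φ(n) = (p−1)(q−1) = 82·136 = 11152.
Need d with 11·d ≡ 1 (mod 11152). Apply the extended Euclidean algorithm:
11152 = 1013·11 + 9
11 = 1·9 + 2
9 = 4·2 + 1
2 = 2·1 + 0
Back-substitute:
1 = 9 − 4·2
1 = −4·11 + 5·9
1 = 5·11152 − 5069·11
So 11·(-5069) ≡ 1 (mod 11152), hence d ≡ -5069 ≡ 6083 (mod 11152).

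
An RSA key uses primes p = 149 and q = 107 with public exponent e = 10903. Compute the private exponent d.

φ(n) = (p−1)(q−1) = 148·106 = 15688.
Need d with 10903·d ≡ 1 (mod 15688). Apply the extended Euclidean algorithm:
15688 = 1*10903 + 4785
10903 = 2*4785 + 1333
4785 = 3*1333 + 786
1333 = 1*786 + 547
786 = 1*547 + 239
547 = 2*239 + 69
239 = 3*69 + 32
69 = 2*32 + 5
32 = 6*5 + 2
5 = 2*2 + 1
2 = 2*1 + 0
Back-substitute:
1 = 5 − 2·2
1 = −2·32 + 13·5
1 = 13·69 − 28·32
1 = −28·239 + 97·69
1 = 97·547 − 222·239
1 = −222·786 + 319·547
1 = 319·1333 − 541·786
1 = −541·4785 + 1942·1333
1 = 1942·10903 − 4425·4785
1 = −4425·15688 + 6367·10903
So 10903·6367 ≡ 1 (mod 15688), hence d = 6367.

6367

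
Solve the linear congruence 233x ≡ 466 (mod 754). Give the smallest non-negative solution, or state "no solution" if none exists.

First find gcd(233, 754):
754 = 3×233 + 55
233 = 4×55 + 13
55 = 4×13 + 3
13 = 4×3 + 1
3 = 3×1 + 0
gcd = 1, so a unique solution mod 754 exists.
Back-substitute for the Bézout coefficients:
1 = 13 − 4·3
1 = −4·55 + 17·13
1 = 17·233 − 72·55
1 = −72·754 + 233·233
So 233·(233) ≡ 1 (mod 754), giving 233⁻¹ ≡ 233.
x ≡ 233⁻¹·466 ≡ 233·466 ≡ 2 (mod 754).

2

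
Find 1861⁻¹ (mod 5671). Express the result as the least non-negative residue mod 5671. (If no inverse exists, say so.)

3931

Extended Euclidean algorithm:
5671 = 3×1861 + 88
1861 = 21×88 + 13
88 = 6×13 + 10
13 = 1×10 + 3
10 = 3×3 + 1
3 = 3×1 + 0
gcd = 1, so the inverse exists. Back-substitute:
1 = 10 − 3·3
1 = −3·13 + 4·10
1 = 4·88 − 27·13
1 = −27·1861 + 571·88
1 = 571·5671 − 1740·1861
So 1861·(-1740) ≡ 1 (mod 5671), and -1740 ≡ 3931 (mod 5671).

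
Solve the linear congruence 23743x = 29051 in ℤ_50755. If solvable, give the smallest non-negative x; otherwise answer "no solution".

First find gcd(23743, 50755):
50755 = 2×23743 + 3269
23743 = 7×3269 + 860
3269 = 3×860 + 689
860 = 1×689 + 171
689 = 4×171 + 5
171 = 34×5 + 1
5 = 5×1 + 0
gcd = 1, so a unique solution mod 50755 exists.
Back-substitute for the Bézout coefficients:
1 = 171 − 34·5
1 = −34·689 + 137·171
1 = 137·860 − 171·689
1 = −171·3269 + 650·860
1 = 650·23743 − 4721·3269
1 = −4721·50755 + 10092·23743
So 23743·(10092) ≡ 1 (mod 50755), giving 23743⁻¹ ≡ 10092.
x ≡ 23743⁻¹·29051 ≡ 10092·29051 ≡ 21812 (mod 50755).

21812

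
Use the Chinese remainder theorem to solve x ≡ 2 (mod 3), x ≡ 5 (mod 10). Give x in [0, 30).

5

Write x = 2 + 3·k. Then 3·k ≡ 5 − 2 ≡ 3 (mod 10).
Need 3⁻¹ mod 10. Extended Euclid on (10, 3):
10 = 3*3 + 1
3 = 3*1 + 0
Back-substitute:
1 = 10 − 3·3
3⁻¹ ≡ 7 (mod 10), so k ≡ 7·3 ≡ 1 (mod 10).
x = 2 + 3·1 = 5.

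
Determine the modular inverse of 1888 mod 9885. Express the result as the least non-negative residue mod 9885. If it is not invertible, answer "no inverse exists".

7597

gcd(9885, 1888) by repeated division:
9885 = 5×1888 + 445
1888 = 4×445 + 108
445 = 4×108 + 13
108 = 8×13 + 4
13 = 3×4 + 1
4 = 4×1 + 0
gcd = 1, so the inverse exists. Back-substitute:
1 = 13 − 3·4
1 = −3·108 + 25·13
1 = 25·445 − 103·108
1 = −103·1888 + 437·445
1 = 437·9885 − 2288·1888
Hence 1888⁻¹ ≡ -2288 ≡ 7597 (mod 9885).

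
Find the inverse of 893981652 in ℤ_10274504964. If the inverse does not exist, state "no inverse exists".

Euclidean algorithm on 10274504964, 893981652:
10274504964 = 11*893981652 + 440706792
893981652 = 2*440706792 + 12568068
440706792 = 35*12568068 + 824412
12568068 = 15*824412 + 201888
824412 = 4*201888 + 16860
201888 = 11*16860 + 16428
16860 = 1*16428 + 432
16428 = 38*432 + 12
432 = 36*12 + 0
Since gcd = 12 > 1, 893981652 is not a unit mod 10274504964.

no inverse exists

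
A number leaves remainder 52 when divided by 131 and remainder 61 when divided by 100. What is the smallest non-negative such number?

Write x = 52 + 131·k. Then 131·k ≡ 61 − 52 ≡ 9 (mod 100).
Need 131⁻¹ mod 100. Extended Euclid on (100, 31):
100 = 3*31 + 7
31 = 4*7 + 3
7 = 2*3 + 1
3 = 3*1 + 0
Back-substitute:
1 = 7 − 2·3
1 = −2·31 + 9·7
1 = 9·100 − 29·31
131⁻¹ ≡ 71 (mod 100), so k ≡ 71·9 ≡ 39 (mod 100).
x = 52 + 131·39 = 5161.

5161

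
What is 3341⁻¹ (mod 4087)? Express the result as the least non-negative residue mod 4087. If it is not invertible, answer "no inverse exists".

Run Euclid on (4087, 3341):
4087 = 1*3341 + 746
3341 = 4*746 + 357
746 = 2*357 + 32
357 = 11*32 + 5
32 = 6*5 + 2
5 = 2*2 + 1
2 = 2*1 + 0
Since gcd(3341, 4087) = 1, back-substitute to write 1 as a combination:
1 = 5 − 2·2
1 = −2·32 + 13·5
1 = 13·357 − 145·32
1 = −145·746 + 303·357
1 = 303·3341 − 1357·746
1 = −1357·4087 + 1660·3341
So 3341·1660 ≡ 1 (mod 4087).

1660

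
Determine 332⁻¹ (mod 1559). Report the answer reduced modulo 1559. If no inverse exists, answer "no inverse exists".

1451

gcd(1559, 332) by repeated division:
1559 = 4*332 + 231
332 = 1*231 + 101
231 = 2*101 + 29
101 = 3*29 + 14
29 = 2*14 + 1
14 = 14*1 + 0
The gcd is 1. Working backward:
1 = 29 − 2·14
1 = −2·101 + 7·29
1 = 7·231 − 16·101
1 = −16·332 + 23·231
1 = 23·1559 − 108·332
Thus 332·(-108) ≡ 1 (mod 1559); reducing, -108 mod 1559 = 1451.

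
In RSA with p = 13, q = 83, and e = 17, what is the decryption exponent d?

φ(n) = (p−1)(q−1) = 12·82 = 984.
Need d with 17·d ≡ 1 (mod 984). Apply the extended Euclidean algorithm:
984 = 57×17 + 15
17 = 1×15 + 2
15 = 7×2 + 1
2 = 2×1 + 0
Back-substitute:
1 = 15 − 7·2
1 = −7·17 + 8·15
1 = 8·984 − 463·17
So 17·(-463) ≡ 1 (mod 984), hence d ≡ -463 ≡ 521 (mod 984).

521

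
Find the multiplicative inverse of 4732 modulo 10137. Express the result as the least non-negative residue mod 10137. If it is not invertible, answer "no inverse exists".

9655

Extended Euclidean algorithm:
10137 = 2*4732 + 673
4732 = 7*673 + 21
673 = 32*21 + 1
21 = 21*1 + 0
The gcd is 1. Working backward:
1 = 673 − 32·21
1 = −32·4732 + 225·673
1 = 225·10137 − 482·4732
Thus 4732·(-482) ≡ 1 (mod 10137); reducing, -482 mod 10137 = 9655.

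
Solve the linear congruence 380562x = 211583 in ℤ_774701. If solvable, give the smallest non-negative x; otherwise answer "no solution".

760519

First find gcd(380562, 774701):
774701 = 2·380562 + 13577
380562 = 28·13577 + 406
13577 = 33·406 + 179
406 = 2·179 + 48
179 = 3·48 + 35
48 = 1·35 + 13
35 = 2·13 + 9
13 = 1·9 + 4
9 = 2·4 + 1
4 = 4·1 + 0
gcd = 1, so a unique solution mod 774701 exists.
Back-substitute for the Bézout coefficients:
1 = 9 − 2·4
1 = −2·13 + 3·9
1 = 3·35 − 8·13
1 = −8·48 + 11·35
1 = 11·179 − 41·48
1 = −41·406 + 93·179
1 = 93·13577 − 3110·406
1 = −3110·380562 + 87173·13577
1 = 87173·774701 − 177456·380562
So 380562·(-177456) ≡ 1 (mod 774701), giving 380562⁻¹ ≡ 597245.
x ≡ 380562⁻¹·211583 ≡ 597245·211583 ≡ 760519 (mod 774701).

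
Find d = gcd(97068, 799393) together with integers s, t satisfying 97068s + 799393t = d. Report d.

Euclidean algorithm:
799393 = 8·97068 + 22849
97068 = 4·22849 + 5672
22849 = 4·5672 + 161
5672 = 35·161 + 37
161 = 4·37 + 13
37 = 2·13 + 11
13 = 1·11 + 2
11 = 5·2 + 1
2 = 2·1 + 0
gcd(97068, 799393) = 1.
Back-substituting:
1 = 11 − 5·2
1 = −5·13 + 6·11
1 = 6·37 − 17·13
1 = −17·161 + 74·37
1 = 74·5672 − 2607·161
1 = −2607·22849 + 10502·5672
1 = 10502·97068 − 44615·22849
1 = −44615·799393 + 367422·97068
So 1 = (-44615)·799393 + (367422)·97068.

1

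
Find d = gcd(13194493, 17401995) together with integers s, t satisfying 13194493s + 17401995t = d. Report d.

Euclidean algorithm:
17401995 = 1·13194493 + 4207502
13194493 = 3·4207502 + 571987
4207502 = 7·571987 + 203593
571987 = 2·203593 + 164801
203593 = 1·164801 + 38792
164801 = 4·38792 + 9633
38792 = 4·9633 + 260
9633 = 37·260 + 13
260 = 20·13 + 0
gcd(13194493, 17401995) = 13.
Back-substituting:
13 = 9633 − 37·260
13 = −37·38792 + 149·9633
13 = 149·164801 − 633·38792
13 = −633·203593 + 782·164801
13 = 782·571987 − 2197·203593
13 = −2197·4207502 + 16161·571987
13 = 16161·13194493 − 50680·4207502
13 = −50680·17401995 + 66841·13194493
So 13 = (-50680)·17401995 + (66841)·13194493.

13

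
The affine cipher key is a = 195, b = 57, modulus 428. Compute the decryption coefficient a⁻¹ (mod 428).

Apply the Euclidean algorithm to 428 and 195:
428 = 2*195 + 38
195 = 5*38 + 5
38 = 7*5 + 3
5 = 1*3 + 2
3 = 1*2 + 1
2 = 2*1 + 0
The gcd is 1. Working backward:
1 = 3 − 2
1 = −5 + 2·3
1 = 2·38 − 15·5
1 = −15·195 + 77·38
1 = 77·428 − 169·195
Thus 195·(-169) ≡ 1 (mod 428); reducing, -169 mod 428 = 259.

259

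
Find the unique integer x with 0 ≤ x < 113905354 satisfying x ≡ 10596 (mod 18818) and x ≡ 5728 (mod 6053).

Write x = 10596 + 18818·k. Then 18818·k ≡ 5728 − 10596 ≡ 1185 (mod 6053).
Need 18818⁻¹ mod 6053. Extended Euclid on (6053, 659):
6053 = 9×659 + 122
659 = 5×122 + 49
122 = 2×49 + 24
49 = 2×24 + 1
24 = 24×1 + 0
Back-substitute:
1 = 49 − 2·24
1 = −2·122 + 5·49
1 = 5·659 − 27·122
1 = −27·6053 + 248·659
18818⁻¹ ≡ 248 (mod 6053), so k ≡ 248·1185 ≡ 3336 (mod 6053).
x = 10596 + 18818·3336 = 62787444.

62787444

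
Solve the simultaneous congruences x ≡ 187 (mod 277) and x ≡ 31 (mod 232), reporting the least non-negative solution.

Write x = 187 + 277·k. Then 277·k ≡ 31 − 187 ≡ 76 (mod 232).
Need 277⁻¹ mod 232. Extended Euclid on (232, 45):
232 = 5*45 + 7
45 = 6*7 + 3
7 = 2*3 + 1
3 = 3*1 + 0
Back-substitute:
1 = 7 − 2·3
1 = −2·45 + 13·7
1 = 13·232 − 67·45
277⁻¹ ≡ 165 (mod 232), so k ≡ 165·76 ≡ 12 (mod 232).
x = 187 + 277·12 = 3511.

3511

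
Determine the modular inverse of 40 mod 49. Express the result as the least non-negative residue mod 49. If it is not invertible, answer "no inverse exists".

38

Run Euclid on (49, 40):
49 = 1·40 + 9
40 = 4·9 + 4
9 = 2·4 + 1
4 = 4·1 + 0
The gcd is 1. Working backward:
1 = 9 − 2·4
1 = −2·40 + 9·9
1 = 9·49 − 11·40
Hence 40⁻¹ ≡ -11 ≡ 38 (mod 49).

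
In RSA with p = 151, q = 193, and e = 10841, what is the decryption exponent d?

φ(n) = (p−1)(q−1) = 150·192 = 28800.
Need d with 10841·d ≡ 1 (mod 28800). Apply the extended Euclidean algorithm:
28800 = 2*10841 + 7118
10841 = 1*7118 + 3723
7118 = 1*3723 + 3395
3723 = 1*3395 + 328
3395 = 10*328 + 115
328 = 2*115 + 98
115 = 1*98 + 17
98 = 5*17 + 13
17 = 1*13 + 4
13 = 3*4 + 1
4 = 4*1 + 0
Back-substitute:
1 = 13 − 3·4
1 = −3·17 + 4·13
1 = 4·98 − 23·17
1 = −23·115 + 27·98
1 = 27·328 − 77·115
1 = −77·3395 + 797·328
1 = 797·3723 − 874·3395
1 = −874·7118 + 1671·3723
1 = 1671·10841 − 2545·7118
1 = −2545·28800 + 6761·10841
So 10841·6761 ≡ 1 (mod 28800), hence d = 6761.

6761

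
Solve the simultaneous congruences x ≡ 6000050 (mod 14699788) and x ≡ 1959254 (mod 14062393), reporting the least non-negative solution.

Write x = 6000050 + 14699788·k. Then 14699788·k ≡ 1959254 − 6000050 ≡ 10021597 (mod 14062393).
Need 14699788⁻¹ mod 14062393. Extended Euclid on (14062393, 637395):
14062393 = 22*637395 + 39703
637395 = 16*39703 + 2147
39703 = 18*2147 + 1057
2147 = 2*1057 + 33
1057 = 32*33 + 1
33 = 33*1 + 0
Back-substitute:
1 = 1057 − 32·33
1 = −32·2147 + 65·1057
1 = 65·39703 − 1202·2147
1 = −1202·637395 + 19297·39703
1 = 19297·14062393 − 425736·637395
14699788⁻¹ ≡ 13636657 (mod 14062393), so k ≡ 13636657·10021597 ≡ 3540594 (mod 14062393).
x = 6000050 + 14699788·3540594 = 52045987194122.

52045987194122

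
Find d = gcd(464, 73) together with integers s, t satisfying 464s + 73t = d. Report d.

1

Repeated division:
464 = 6*73 + 26
73 = 2*26 + 21
26 = 1*21 + 5
21 = 4*5 + 1
5 = 5*1 + 0
gcd(464, 73) = 1.
Express as a combination:
1 = 21 − 4·5
1 = −4·26 + 5·21
1 = 5·73 − 14·26
1 = −14·464 + 89·73
So 1 = (-14)·464 + (89)·73.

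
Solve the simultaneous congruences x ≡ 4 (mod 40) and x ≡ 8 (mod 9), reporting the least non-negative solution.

Write x = 4 + 40·k. Then 40·k ≡ 8 − 4 ≡ 4 (mod 9).
Need 40⁻¹ mod 9. Extended Euclid on (9, 4):
9 = 2·4 + 1
4 = 4·1 + 0
Back-substitute:
1 = 9 − 2·4
40⁻¹ ≡ 7 (mod 9), so k ≡ 7·4 ≡ 1 (mod 9).
x = 4 + 40·1 = 44.

44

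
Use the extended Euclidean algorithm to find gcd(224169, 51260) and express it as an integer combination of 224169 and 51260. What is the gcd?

11

Apply Euclid's algorithm to 224169 and 51260:
224169 = 4·51260 + 19129
51260 = 2·19129 + 13002
19129 = 1·13002 + 6127
13002 = 2·6127 + 748
6127 = 8·748 + 143
748 = 5·143 + 33
143 = 4·33 + 11
33 = 3·11 + 0
gcd(224169, 51260) = 11.
Working backward:
11 = 143 − 4·33
11 = −4·748 + 21·143
11 = 21·6127 − 172·748
11 = −172·13002 + 365·6127
11 = 365·19129 − 537·13002
11 = −537·51260 + 1439·19129
11 = 1439·224169 − 6293·51260
So 11 = (1439)·224169 + (-6293)·51260.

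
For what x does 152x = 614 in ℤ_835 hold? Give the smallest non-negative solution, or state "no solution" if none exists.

37

First find gcd(152, 835):
835 = 5*152 + 75
152 = 2*75 + 2
75 = 37*2 + 1
2 = 2*1 + 0
gcd = 1, so a unique solution mod 835 exists.
Back-substitute for the Bézout coefficients:
1 = 75 − 37·2
1 = −37·152 + 75·75
1 = 75·835 − 412·152
So 152·(-412) ≡ 1 (mod 835), giving 152⁻¹ ≡ 423.
x ≡ 152⁻¹·614 ≡ 423·614 ≡ 37 (mod 835).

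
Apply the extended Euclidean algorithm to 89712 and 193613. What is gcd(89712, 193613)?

7

Euclidean algorithm:
193613 = 2·89712 + 14189
89712 = 6·14189 + 4578
14189 = 3·4578 + 455
4578 = 10·455 + 28
455 = 16·28 + 7
28 = 4·7 + 0
gcd(89712, 193613) = 7.
Working backward:
7 = 455 − 16·28
7 = −16·4578 + 161·455
7 = 161·14189 − 499·4578
7 = −499·89712 + 3155·14189
7 = 3155·193613 − 6809·89712
So 7 = (3155)·193613 + (-6809)·89712.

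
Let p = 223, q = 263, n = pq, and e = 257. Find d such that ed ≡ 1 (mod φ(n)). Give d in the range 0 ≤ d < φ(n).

10637

φ(n) = (p−1)(q−1) = 222·262 = 58164.
Need d with 257·d ≡ 1 (mod 58164). Apply the extended Euclidean algorithm:
58164 = 226×257 + 82
257 = 3×82 + 11
82 = 7×11 + 5
11 = 2×5 + 1
5 = 5×1 + 0
Back-substitute:
1 = 11 − 2·5
1 = −2·82 + 15·11
1 = 15·257 − 47·82
1 = −47·58164 + 10637·257
So 257·10637 ≡ 1 (mod 58164), hence d = 10637.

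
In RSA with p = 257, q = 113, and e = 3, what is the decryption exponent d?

φ(n) = (p−1)(q−1) = 256·112 = 28672.
Need d with 3·d ≡ 1 (mod 28672). Apply the extended Euclidean algorithm:
28672 = 9557·3 + 1
3 = 3·1 + 0
Back-substitute:
1 = 28672 − 9557·3
So 3·(-9557) ≡ 1 (mod 28672), hence d ≡ -9557 ≡ 19115 (mod 28672).

19115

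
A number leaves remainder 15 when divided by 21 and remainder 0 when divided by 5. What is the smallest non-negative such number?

15

Write x = 15 + 21·k. Then 21·k ≡ 0 − 15 ≡ 0 (mod 5).
Need 21⁻¹ mod 5. Extended Euclid on (5, 1):
5 = 5×1 + 0
21⁻¹ ≡ 1 (mod 5), so k ≡ 1·0 ≡ 0 (mod 5).
x = 15 + 21·0 = 15.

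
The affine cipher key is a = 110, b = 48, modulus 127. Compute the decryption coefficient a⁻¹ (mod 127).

gcd(127, 110) by repeated division:
127 = 1*110 + 17
110 = 6*17 + 8
17 = 2*8 + 1
8 = 8*1 + 0
gcd = 1, so the inverse exists. Back-substitute:
1 = 17 − 2·8
1 = −2·110 + 13·17
1 = 13·127 − 15·110
Hence 110⁻¹ ≡ -15 ≡ 112 (mod 127).

112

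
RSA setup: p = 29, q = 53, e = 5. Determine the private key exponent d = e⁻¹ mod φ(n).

φ(n) = (p−1)(q−1) = 28·52 = 1456.
Need d with 5·d ≡ 1 (mod 1456). Apply the extended Euclidean algorithm:
1456 = 291·5 + 1
5 = 5·1 + 0
Back-substitute:
1 = 1456 − 291·5
So 5·(-291) ≡ 1 (mod 1456), hence d ≡ -291 ≡ 1165 (mod 1456).

1165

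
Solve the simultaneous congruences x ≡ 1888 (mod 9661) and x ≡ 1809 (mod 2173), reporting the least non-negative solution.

4832388

Write x = 1888 + 9661·k. Then 9661·k ≡ 1809 − 1888 ≡ 2094 (mod 2173).
Need 9661⁻¹ mod 2173. Extended Euclid on (2173, 969):
2173 = 2·969 + 235
969 = 4·235 + 29
235 = 8·29 + 3
29 = 9·3 + 2
3 = 1·2 + 1
2 = 2·1 + 0
Back-substitute:
1 = 3 − 2
1 = −29 + 10·3
1 = 10·235 − 81·29
1 = −81·969 + 334·235
1 = 334·2173 − 749·969
9661⁻¹ ≡ 1424 (mod 2173), so k ≡ 1424·2094 ≡ 500 (mod 2173).
x = 1888 + 9661·500 = 4832388.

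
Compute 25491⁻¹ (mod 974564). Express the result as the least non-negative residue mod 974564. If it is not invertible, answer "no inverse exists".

Apply the Euclidean algorithm to 974564 and 25491:
974564 = 38*25491 + 5906
25491 = 4*5906 + 1867
5906 = 3*1867 + 305
1867 = 6*305 + 37
305 = 8*37 + 9
37 = 4*9 + 1
9 = 9*1 + 0
gcd = 1, so the inverse exists. Back-substitute:
1 = 37 − 4·9
1 = −4·305 + 33·37
1 = 33·1867 − 202·305
1 = −202·5906 + 639·1867
1 = 639·25491 − 2758·5906
1 = −2758·974564 + 105443·25491
So 25491·105443 ≡ 1 (mod 974564).

105443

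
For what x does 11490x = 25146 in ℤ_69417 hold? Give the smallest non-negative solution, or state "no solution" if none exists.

First find gcd(11490, 69417):
69417 = 6·11490 + 477
11490 = 24·477 + 42
477 = 11·42 + 15
42 = 2·15 + 12
15 = 1·12 + 3
12 = 4·3 + 0
gcd = 3 and 3 | 25146, so solutions exist. Divide through by 3: 3830x ≡ 8382 (mod 23139).
Now find 3830⁻¹ mod 23139:
23139 = 6·3830 + 159
3830 = 24·159 + 14
159 = 11·14 + 5
14 = 2·5 + 4
5 = 1·4 + 1
4 = 4·1 + 0
Back-substitute:
1 = 5 − 4
1 = −14 + 3·5
1 = 3·159 − 34·14
1 = −34·3830 + 819·159
1 = 819·23139 − 4948·3830
So 3830·(-4948) ≡ 1 (mod 23139), i.e. 3830⁻¹ ≡ 18191.
Then x ≡ 18191·8382 ≡ 14091 (mod 23139); the smallest non-negative solution is x = 14091.

14091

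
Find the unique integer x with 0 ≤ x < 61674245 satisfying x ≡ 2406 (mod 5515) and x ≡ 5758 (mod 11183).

Write x = 2406 + 5515·k. Then 5515·k ≡ 5758 − 2406 ≡ 3352 (mod 11183).
Need 5515⁻¹ mod 11183. Extended Euclid on (11183, 5515):
11183 = 2·5515 + 153
5515 = 36·153 + 7
153 = 21·7 + 6
7 = 1·6 + 1
6 = 6·1 + 0
Back-substitute:
1 = 7 − 6
1 = −153 + 22·7
1 = 22·5515 − 793·153
1 = −793·11183 + 1608·5515
5515⁻¹ ≡ 1608 (mod 11183), so k ≡ 1608·3352 ≡ 10993 (mod 11183).
x = 2406 + 5515·10993 = 60628801.

60628801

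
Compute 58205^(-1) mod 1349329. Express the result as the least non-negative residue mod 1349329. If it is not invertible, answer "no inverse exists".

gcd(1349329, 58205) by repeated division:
1349329 = 23·58205 + 10614
58205 = 5·10614 + 5135
10614 = 2·5135 + 344
5135 = 14·344 + 319
344 = 1·319 + 25
319 = 12·25 + 19
25 = 1·19 + 6
19 = 3·6 + 1
6 = 6·1 + 0
gcd = 1, so the inverse exists. Back-substitute:
1 = 19 − 3·6
1 = −3·25 + 4·19
1 = 4·319 − 51·25
1 = −51·344 + 55·319
1 = 55·5135 − 821·344
1 = −821·10614 + 1697·5135
1 = 1697·58205 − 9306·10614
1 = −9306·1349329 + 215735·58205
So 58205·215735 ≡ 1 (mod 1349329).

215735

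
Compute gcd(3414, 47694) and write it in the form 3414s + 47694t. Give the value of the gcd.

Apply Euclid's algorithm to 47694 and 3414:
47694 = 13×3414 + 3312
3414 = 1×3312 + 102
3312 = 32×102 + 48
102 = 2×48 + 6
48 = 8×6 + 0
gcd(3414, 47694) = 6.
Express as a combination:
6 = 102 − 2·48
6 = −2·3312 + 65·102
6 = 65·3414 − 67·3312
6 = −67·47694 + 936·3414
So 6 = (-67)·47694 + (936)·3414.

6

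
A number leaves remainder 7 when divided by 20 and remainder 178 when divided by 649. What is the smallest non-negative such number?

827

Write x = 7 + 20·k. Then 20·k ≡ 178 − 7 ≡ 171 (mod 649).
Need 20⁻¹ mod 649. Extended Euclid on (649, 20):
649 = 32*20 + 9
20 = 2*9 + 2
9 = 4*2 + 1
2 = 2*1 + 0
Back-substitute:
1 = 9 − 4·2
1 = −4·20 + 9·9
1 = 9·649 − 292·20
20⁻¹ ≡ 357 (mod 649), so k ≡ 357·171 ≡ 41 (mod 649).
x = 7 + 20·41 = 827.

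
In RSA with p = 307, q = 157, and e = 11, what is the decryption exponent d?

13019

φ(n) = (p−1)(q−1) = 306·156 = 47736.
Need d with 11·d ≡ 1 (mod 47736). Apply the extended Euclidean algorithm:
47736 = 4339*11 + 7
11 = 1*7 + 4
7 = 1*4 + 3
4 = 1*3 + 1
3 = 3*1 + 0
Back-substitute:
1 = 4 − 3
1 = −7 + 2·4
1 = 2·11 − 3·7
1 = −3·47736 + 13019·11
So 11·13019 ≡ 1 (mod 47736), hence d = 13019.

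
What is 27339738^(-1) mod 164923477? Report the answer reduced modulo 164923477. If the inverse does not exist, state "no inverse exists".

133856223

Run Euclid on (164923477, 27339738):
164923477 = 6*27339738 + 885049
27339738 = 30*885049 + 788268
885049 = 1*788268 + 96781
788268 = 8*96781 + 14020
96781 = 6*14020 + 12661
14020 = 1*12661 + 1359
12661 = 9*1359 + 430
1359 = 3*430 + 69
430 = 6*69 + 16
69 = 4*16 + 5
16 = 3*5 + 1
5 = 5*1 + 0
The gcd is 1. Working backward:
1 = 16 − 3·5
1 = −3·69 + 13·16
1 = 13·430 − 81·69
1 = −81·1359 + 256·430
1 = 256·12661 − 2385·1359
1 = −2385·14020 + 2641·12661
1 = 2641·96781 − 18231·14020
1 = −18231·788268 + 148489·96781
1 = 148489·885049 − 166720·788268
1 = −166720·27339738 + 5150089·885049
1 = 5150089·164923477 − 31067254·27339738
So 27339738·(-31067254) ≡ 1 (mod 164923477), and -31067254 ≡ 133856223 (mod 164923477).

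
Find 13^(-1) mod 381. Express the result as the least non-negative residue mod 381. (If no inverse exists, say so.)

Apply the Euclidean algorithm to 381 and 13:
381 = 29*13 + 4
13 = 3*4 + 1
4 = 4*1 + 0
The gcd is 1. Working backward:
1 = 13 − 3·4
1 = −3·381 + 88·13
So 13·88 ≡ 1 (mod 381).

88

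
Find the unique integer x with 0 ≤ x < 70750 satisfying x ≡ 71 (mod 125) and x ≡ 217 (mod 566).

67571

Write x = 71 + 125·k. Then 125·k ≡ 217 − 71 ≡ 146 (mod 566).
Need 125⁻¹ mod 566. Extended Euclid on (566, 125):
566 = 4·125 + 66
125 = 1·66 + 59
66 = 1·59 + 7
59 = 8·7 + 3
7 = 2·3 + 1
3 = 3·1 + 0
Back-substitute:
1 = 7 − 2·3
1 = −2·59 + 17·7
1 = 17·66 − 19·59
1 = −19·125 + 36·66
1 = 36·566 − 163·125
125⁻¹ ≡ 403 (mod 566), so k ≡ 403·146 ≡ 540 (mod 566).
x = 71 + 125·540 = 67571.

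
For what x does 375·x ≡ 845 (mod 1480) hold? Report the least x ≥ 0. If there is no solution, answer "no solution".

First find gcd(375, 1480):
1480 = 3·375 + 355
375 = 1·355 + 20
355 = 17·20 + 15
20 = 1·15 + 5
15 = 3·5 + 0
gcd = 5 and 5 | 845, so solutions exist. Divide through by 5: 75x ≡ 169 (mod 296).
Now find 75⁻¹ mod 296:
296 = 3*75 + 71
75 = 1*71 + 4
71 = 17*4 + 3
4 = 1*3 + 1
3 = 3*1 + 0
Back-substitute:
1 = 4 − 3
1 = −71 + 18·4
1 = 18·75 − 19·71
1 = −19·296 + 75·75
So 75⁻¹ ≡ 75 (mod 296).
Then x ≡ 75·169 ≡ 243 (mod 296); the smallest non-negative solution is x = 243.

243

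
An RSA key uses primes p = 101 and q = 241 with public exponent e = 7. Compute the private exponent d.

17143

φ(n) = (p−1)(q−1) = 100·240 = 24000.
Need d with 7·d ≡ 1 (mod 24000). Apply the extended Euclidean algorithm:
24000 = 3428·7 + 4
7 = 1·4 + 3
4 = 1·3 + 1
3 = 3·1 + 0
Back-substitute:
1 = 4 − 3
1 = −7 + 2·4
1 = 2·24000 − 6857·7
So 7·(-6857) ≡ 1 (mod 24000), hence d ≡ -6857 ≡ 17143 (mod 24000).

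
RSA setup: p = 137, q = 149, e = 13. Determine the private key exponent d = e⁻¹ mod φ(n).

φ(n) = (p−1)(q−1) = 136·148 = 20128.
Need d with 13·d ≡ 1 (mod 20128). Apply the extended Euclidean algorithm:
20128 = 1548*13 + 4
13 = 3*4 + 1
4 = 4*1 + 0
Back-substitute:
1 = 13 − 3·4
1 = −3·20128 + 4645·13
So 13·4645 ≡ 1 (mod 20128), hence d = 4645.

4645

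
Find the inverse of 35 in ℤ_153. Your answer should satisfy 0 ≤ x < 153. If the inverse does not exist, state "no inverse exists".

Extended Euclidean algorithm:
153 = 4×35 + 13
35 = 2×13 + 9
13 = 1×9 + 4
9 = 2×4 + 1
4 = 4×1 + 0
gcd = 1, so the inverse exists. Back-substitute:
1 = 9 − 2·4
1 = −2·13 + 3·9
1 = 3·35 − 8·13
1 = −8·153 + 35·35
So 35·35 ≡ 1 (mod 153).

35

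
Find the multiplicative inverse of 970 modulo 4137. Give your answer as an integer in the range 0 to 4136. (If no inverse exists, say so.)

499

gcd(4137, 970) by repeated division:
4137 = 4*970 + 257
970 = 3*257 + 199
257 = 1*199 + 58
199 = 3*58 + 25
58 = 2*25 + 8
25 = 3*8 + 1
8 = 8*1 + 0
gcd = 1, so the inverse exists. Back-substitute:
1 = 25 − 3·8
1 = −3·58 + 7·25
1 = 7·199 − 24·58
1 = −24·257 + 31·199
1 = 31·970 − 117·257
1 = −117·4137 + 499·970
So 970·499 ≡ 1 (mod 4137).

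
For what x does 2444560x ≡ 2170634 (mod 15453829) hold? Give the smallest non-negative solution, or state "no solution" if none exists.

1050001

First find gcd(2444560, 15453829):
15453829 = 6*2444560 + 786469
2444560 = 3*786469 + 85153
786469 = 9*85153 + 20092
85153 = 4*20092 + 4785
20092 = 4*4785 + 952
4785 = 5*952 + 25
952 = 38*25 + 2
25 = 12*2 + 1
2 = 2*1 + 0
gcd = 1, so a unique solution mod 15453829 exists.
Back-substitute for the Bézout coefficients:
1 = 25 − 12·2
1 = −12·952 + 457·25
1 = 457·4785 − 2297·952
1 = −2297·20092 + 9645·4785
1 = 9645·85153 − 40877·20092
1 = −40877·786469 + 377538·85153
1 = 377538·2444560 − 1173491·786469
1 = −1173491·15453829 + 7418484·2444560
So 2444560·(7418484) ≡ 1 (mod 15453829), giving 2444560⁻¹ ≡ 7418484.
x ≡ 2444560⁻¹·2170634 ≡ 7418484·2170634 ≡ 1050001 (mod 15453829).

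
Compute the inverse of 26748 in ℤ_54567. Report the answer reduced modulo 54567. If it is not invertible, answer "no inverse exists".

no inverse exists

Compute gcd(26748, 54567):
54567 = 2*26748 + 1071
26748 = 24*1071 + 1044
1071 = 1*1044 + 27
1044 = 38*27 + 18
27 = 1*18 + 9
18 = 2*9 + 0
The gcd is 9, not 1, hence no inverse exists.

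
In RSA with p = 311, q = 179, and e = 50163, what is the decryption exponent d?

φ(n) = (p−1)(q−1) = 310·178 = 55180.
Need d with 50163·d ≡ 1 (mod 55180). Apply the extended Euclidean algorithm:
55180 = 1*50163 + 5017
50163 = 9*5017 + 5010
5017 = 1*5010 + 7
5010 = 715*7 + 5
7 = 1*5 + 2
5 = 2*2 + 1
2 = 2*1 + 0
Back-substitute:
1 = 5 − 2·2
1 = −2·7 + 3·5
1 = 3·5010 − 2147·7
1 = −2147·5017 + 2150·5010
1 = 2150·50163 − 21497·5017
1 = −21497·55180 + 23647·50163
So 50163·23647 ≡ 1 (mod 55180), hence d = 23647.

23647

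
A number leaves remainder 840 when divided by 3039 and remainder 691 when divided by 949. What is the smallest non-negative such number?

Write x = 840 + 3039·k. Then 3039·k ≡ 691 − 840 ≡ 800 (mod 949).
Need 3039⁻¹ mod 949. Extended Euclid on (949, 192):
949 = 4·192 + 181
192 = 1·181 + 11
181 = 16·11 + 5
11 = 2·5 + 1
5 = 5·1 + 0
Back-substitute:
1 = 11 − 2·5
1 = −2·181 + 33·11
1 = 33·192 − 35·181
1 = −35·949 + 173·192
3039⁻¹ ≡ 173 (mod 949), so k ≡ 173·800 ≡ 795 (mod 949).
x = 840 + 3039·795 = 2416845.

2416845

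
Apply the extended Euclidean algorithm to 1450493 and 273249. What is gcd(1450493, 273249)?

1

Euclidean algorithm:
1450493 = 5×273249 + 84248
273249 = 3×84248 + 20505
84248 = 4×20505 + 2228
20505 = 9×2228 + 453
2228 = 4×453 + 416
453 = 1×416 + 37
416 = 11×37 + 9
37 = 4×9 + 1
9 = 9×1 + 0
gcd(1450493, 273249) = 1.
Express as a combination:
1 = 37 − 4·9
1 = −4·416 + 45·37
1 = 45·453 − 49·416
1 = −49·2228 + 241·453
1 = 241·20505 − 2218·2228
1 = −2218·84248 + 9113·20505
1 = 9113·273249 − 29557·84248
1 = −29557·1450493 + 156898·273249
So 1 = (-29557)·1450493 + (156898)·273249.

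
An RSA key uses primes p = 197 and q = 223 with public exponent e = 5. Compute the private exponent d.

17405

φ(n) = (p−1)(q−1) = 196·222 = 43512.
Need d with 5·d ≡ 1 (mod 43512). Apply the extended Euclidean algorithm:
43512 = 8702*5 + 2
5 = 2*2 + 1
2 = 2*1 + 0
Back-substitute:
1 = 5 − 2·2
1 = −2·43512 + 17405·5
So 5·17405 ≡ 1 (mod 43512), hence d = 17405.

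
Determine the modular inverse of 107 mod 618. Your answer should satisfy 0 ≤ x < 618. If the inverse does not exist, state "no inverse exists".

gcd(618, 107) by repeated division:
618 = 5×107 + 83
107 = 1×83 + 24
83 = 3×24 + 11
24 = 2×11 + 2
11 = 5×2 + 1
2 = 2×1 + 0
Since gcd(107, 618) = 1, back-substitute to write 1 as a combination:
1 = 11 − 5·2
1 = −5·24 + 11·11
1 = 11·83 − 38·24
1 = −38·107 + 49·83
1 = 49·618 − 283·107
Thus 107·(-283) ≡ 1 (mod 618); reducing, -283 mod 618 = 335.

335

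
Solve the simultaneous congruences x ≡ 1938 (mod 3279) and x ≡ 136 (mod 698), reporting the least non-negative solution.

2264448

Write x = 1938 + 3279·k. Then 3279·k ≡ 136 − 1938 ≡ 292 (mod 698).
Need 3279⁻¹ mod 698. Extended Euclid on (698, 487):
698 = 1*487 + 211
487 = 2*211 + 65
211 = 3*65 + 16
65 = 4*16 + 1
16 = 16*1 + 0
Back-substitute:
1 = 65 − 4·16
1 = −4·211 + 13·65
1 = 13·487 − 30·211
1 = −30·698 + 43·487
3279⁻¹ ≡ 43 (mod 698), so k ≡ 43·292 ≡ 690 (mod 698).
x = 1938 + 3279·690 = 2264448.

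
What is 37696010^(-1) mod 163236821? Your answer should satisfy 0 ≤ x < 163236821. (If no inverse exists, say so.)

no inverse exists

Euclidean algorithm on 163236821, 37696010:
163236821 = 4×37696010 + 12452781
37696010 = 3×12452781 + 337667
12452781 = 36×337667 + 296769
337667 = 1×296769 + 40898
296769 = 7×40898 + 10483
40898 = 3×10483 + 9449
10483 = 1×9449 + 1034
9449 = 9×1034 + 143
1034 = 7×143 + 33
143 = 4×33 + 11
33 = 3×11 + 0
The gcd is 11, not 1, hence no inverse exists.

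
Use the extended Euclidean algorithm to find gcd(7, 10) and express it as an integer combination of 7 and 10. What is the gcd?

Repeated division:
10 = 1×7 + 3
7 = 2×3 + 1
3 = 3×1 + 0
gcd(7, 10) = 1.
Back-substituting:
1 = 7 − 2·3
1 = −2·10 + 3·7
So 1 = (-2)·10 + (3)·7.

1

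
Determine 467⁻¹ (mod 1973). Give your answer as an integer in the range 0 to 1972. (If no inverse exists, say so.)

714

Extended Euclidean algorithm:
1973 = 4*467 + 105
467 = 4*105 + 47
105 = 2*47 + 11
47 = 4*11 + 3
11 = 3*3 + 2
3 = 1*2 + 1
2 = 2*1 + 0
gcd = 1, so the inverse exists. Back-substitute:
1 = 3 − 2
1 = −11 + 4·3
1 = 4·47 − 17·11
1 = −17·105 + 38·47
1 = 38·467 − 169·105
1 = −169·1973 + 714·467
So 467·714 ≡ 1 (mod 1973).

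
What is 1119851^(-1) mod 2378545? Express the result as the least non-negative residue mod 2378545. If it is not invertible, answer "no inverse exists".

Extended Euclidean algorithm:
2378545 = 2*1119851 + 138843
1119851 = 8*138843 + 9107
138843 = 15*9107 + 2238
9107 = 4*2238 + 155
2238 = 14*155 + 68
155 = 2*68 + 19
68 = 3*19 + 11
19 = 1*11 + 8
11 = 1*8 + 3
8 = 2*3 + 2
3 = 1*2 + 1
2 = 2*1 + 0
The gcd is 1. Working backward:
1 = 3 − 2
1 = −8 + 3·3
1 = 3·11 − 4·8
1 = −4·19 + 7·11
1 = 7·68 − 25·19
1 = −25·155 + 57·68
1 = 57·2238 − 823·155
1 = −823·9107 + 3349·2238
1 = 3349·138843 − 51058·9107
1 = −51058·1119851 + 411813·138843
1 = 411813·2378545 − 874684·1119851
Thus 1119851·(-874684) ≡ 1 (mod 2378545); reducing, -874684 mod 2378545 = 1503861.

1503861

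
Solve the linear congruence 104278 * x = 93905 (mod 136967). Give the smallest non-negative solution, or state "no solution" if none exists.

4074

First find gcd(104278, 136967):
136967 = 1*104278 + 32689
104278 = 3*32689 + 6211
32689 = 5*6211 + 1634
6211 = 3*1634 + 1309
1634 = 1*1309 + 325
1309 = 4*325 + 9
325 = 36*9 + 1
9 = 9*1 + 0
gcd = 1, so a unique solution mod 136967 exists.
Back-substitute for the Bézout coefficients:
1 = 325 − 36·9
1 = −36·1309 + 145·325
1 = 145·1634 − 181·1309
1 = −181·6211 + 688·1634
1 = 688·32689 − 3621·6211
1 = −3621·104278 + 11551·32689
1 = 11551·136967 − 15172·104278
So 104278·(-15172) ≡ 1 (mod 136967), giving 104278⁻¹ ≡ 121795.
x ≡ 104278⁻¹·93905 ≡ 121795·93905 ≡ 4074 (mod 136967).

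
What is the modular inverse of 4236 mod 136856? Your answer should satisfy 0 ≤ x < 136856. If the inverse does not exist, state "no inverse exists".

Compute gcd(4236, 136856):
136856 = 32*4236 + 1304
4236 = 3*1304 + 324
1304 = 4*324 + 8
324 = 40*8 + 4
8 = 2*4 + 0
The gcd is 4, not 1, hence no inverse exists.

no inverse exists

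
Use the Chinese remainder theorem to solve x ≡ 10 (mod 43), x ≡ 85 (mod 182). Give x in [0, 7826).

Write x = 10 + 43·k. Then 43·k ≡ 85 − 10 ≡ 75 (mod 182).
Need 43⁻¹ mod 182. Extended Euclid on (182, 43):
182 = 4*43 + 10
43 = 4*10 + 3
10 = 3*3 + 1
3 = 3*1 + 0
Back-substitute:
1 = 10 − 3·3
1 = −3·43 + 13·10
1 = 13·182 − 55·43
43⁻¹ ≡ 127 (mod 182), so k ≡ 127·75 ≡ 61 (mod 182).
x = 10 + 43·61 = 2633.

2633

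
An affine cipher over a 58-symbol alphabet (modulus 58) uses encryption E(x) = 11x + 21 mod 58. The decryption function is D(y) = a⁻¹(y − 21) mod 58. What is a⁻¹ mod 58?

gcd(58, 11) by repeated division:
58 = 5·11 + 3
11 = 3·3 + 2
3 = 1·2 + 1
2 = 2·1 + 0
The gcd is 1. Working backward:
1 = 3 − 2
1 = −11 + 4·3
1 = 4·58 − 21·11
Hence 11⁻¹ ≡ -21 ≡ 37 (mod 58).

37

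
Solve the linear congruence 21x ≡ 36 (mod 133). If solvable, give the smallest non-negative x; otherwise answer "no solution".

no solution

gcd(21, 133):
133 = 6*21 + 7
21 = 3*7 + 0
gcd = 7, but 7 ∤ 36, so the congruence has no solution.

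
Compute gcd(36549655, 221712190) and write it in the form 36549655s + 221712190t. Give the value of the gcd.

5

Euclidean algorithm:
221712190 = 6×36549655 + 2414260
36549655 = 15×2414260 + 335755
2414260 = 7×335755 + 63975
335755 = 5×63975 + 15880
63975 = 4×15880 + 455
15880 = 34×455 + 410
455 = 1×410 + 45
410 = 9×45 + 5
45 = 9×5 + 0
gcd(36549655, 221712190) = 5.
Working backward:
5 = 410 − 9·45
5 = −9·455 + 10·410
5 = 10·15880 − 349·455
5 = −349·63975 + 1406·15880
5 = 1406·335755 − 7379·63975
5 = −7379·2414260 + 53059·335755
5 = 53059·36549655 − 803264·2414260
5 = −803264·221712190 + 4872643·36549655
So 5 = (-803264)·221712190 + (4872643)·36549655.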